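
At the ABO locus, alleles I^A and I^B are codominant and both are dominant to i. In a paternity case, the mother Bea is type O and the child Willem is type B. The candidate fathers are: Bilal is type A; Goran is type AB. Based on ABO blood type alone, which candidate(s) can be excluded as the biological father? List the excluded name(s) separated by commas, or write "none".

A candidate is excluded only if no genotype consistent with his phenotype could produce a type B child with a type O mother.
Bilal (type A): no genotype consistent with that phenotype can produce a type-B child with a type-O mother.

Bilal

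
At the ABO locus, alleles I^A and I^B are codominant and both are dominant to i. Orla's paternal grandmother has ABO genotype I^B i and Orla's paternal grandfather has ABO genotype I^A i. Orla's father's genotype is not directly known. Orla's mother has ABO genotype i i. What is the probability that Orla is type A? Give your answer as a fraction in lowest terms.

1/4

Orla's father's ABO genotype from I^B i × I^A i: 1/4 I^A I^B, 1/4 I^A i, 1/4 I^B i, 1/4 i i.
Crossing each possibility with the mother i i and summing P(type A): 1/4·1/2 + 1/4·1/2 + 1/4·0 + 1/4·0 = 1/4.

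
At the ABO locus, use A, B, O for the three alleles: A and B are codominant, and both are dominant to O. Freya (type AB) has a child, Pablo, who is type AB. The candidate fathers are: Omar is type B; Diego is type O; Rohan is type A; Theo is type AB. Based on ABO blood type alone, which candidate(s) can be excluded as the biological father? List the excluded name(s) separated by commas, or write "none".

Diego

A candidate is excluded only if no genotype consistent with his phenotype could produce a type AB child with a type AB mother.
Diego (type O): no genotype consistent with that phenotype can produce a type-AB child with a type-AB mother.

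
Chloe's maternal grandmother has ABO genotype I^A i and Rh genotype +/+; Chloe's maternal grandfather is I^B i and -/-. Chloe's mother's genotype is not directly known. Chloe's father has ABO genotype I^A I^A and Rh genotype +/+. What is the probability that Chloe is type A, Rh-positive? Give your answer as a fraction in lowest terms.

Chloe's mother's ABO genotype from I^A i × I^B i: 1/4 I^A I^B, 1/4 I^A i, 1/4 I^B i, 1/4 i i.
Crossing each possibility with the father I^A I^A and summing P(type A): 1/4·1/2 + 1/4·1 + 1/4·1/2 + 1/4·1 = 3/4.
Similarly for Rh via the mother's Rh distribution: P(Rh+) = 1.
Independent loci: 3/4 × 1 = 3/4.

3/4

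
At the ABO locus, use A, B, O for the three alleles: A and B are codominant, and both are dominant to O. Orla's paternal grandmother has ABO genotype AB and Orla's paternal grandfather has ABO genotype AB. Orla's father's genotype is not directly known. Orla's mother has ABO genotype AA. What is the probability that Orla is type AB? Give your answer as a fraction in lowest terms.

Orla's father's ABO genotype from AB × AB: 1/4 AA, 1/2 AB, 1/4 BB.
Crossing each possibility with the mother AA and summing P(type AB): 1/4·0 + 1/2·1/2 + 1/4·1 = 1/2.

1/2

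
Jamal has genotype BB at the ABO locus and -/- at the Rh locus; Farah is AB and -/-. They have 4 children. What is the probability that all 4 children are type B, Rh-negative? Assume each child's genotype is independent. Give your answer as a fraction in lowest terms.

ABO cross BB × AB → 1/2 B, 1/2 AB.
Rh cross -/- × -/- → 1 Rh-; so P(type B, Rh-negative) = 1/2 × 1 = 1/2 per child.
All 4 independent: (1/2)^4 = 1/16.

1/16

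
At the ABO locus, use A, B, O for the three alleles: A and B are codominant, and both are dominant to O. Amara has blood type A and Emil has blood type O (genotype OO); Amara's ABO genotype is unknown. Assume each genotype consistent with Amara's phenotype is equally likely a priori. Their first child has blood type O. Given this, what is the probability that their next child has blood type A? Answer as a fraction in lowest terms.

Possible genotypes: Amara ∈ {AA, AO}; Emil ∈ {OO}.
Weight each parental genotype pair by prior × P(type-O child):
  AO × OO: posterior weight 1; P(next child type A) = 1/2.
Weighted sum = 1/2.

1/2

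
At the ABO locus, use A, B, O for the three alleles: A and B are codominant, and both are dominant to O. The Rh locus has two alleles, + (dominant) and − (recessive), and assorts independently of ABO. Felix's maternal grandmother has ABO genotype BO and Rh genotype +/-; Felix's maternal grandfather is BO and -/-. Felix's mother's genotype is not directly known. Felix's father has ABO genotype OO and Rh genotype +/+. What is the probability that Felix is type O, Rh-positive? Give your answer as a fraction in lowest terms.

Felix's mother's ABO genotype from BO × BO: 1/4 BB, 1/2 BO, 1/4 OO.
Crossing each possibility with the father OO and summing P(type O): 1/4·0 + 1/2·1/2 + 1/4·1 = 1/2.
Similarly for Rh via the mother's Rh distribution: P(Rh+) = 1.
Independent loci: 1/2 × 1 = 1/2.

1/2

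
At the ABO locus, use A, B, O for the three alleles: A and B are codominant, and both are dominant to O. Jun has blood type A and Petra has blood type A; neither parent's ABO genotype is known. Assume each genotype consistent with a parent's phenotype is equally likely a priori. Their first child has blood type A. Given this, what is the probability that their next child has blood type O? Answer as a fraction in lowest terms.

1/20

Possible genotypes: Jun ∈ {AA, AO}; Petra ∈ {AA, AO}.
Weight each parental genotype pair by prior × P(type-A child):
  AA × AA: posterior weight 4/15; P(next child type O) = 0.
  AA × AO: posterior weight 4/15; P(next child type O) = 0.
  AO × AA: posterior weight 4/15; P(next child type O) = 0.
  AO × AO: posterior weight 1/5; P(next child type O) = 1/4.
Weighted sum = 1/20.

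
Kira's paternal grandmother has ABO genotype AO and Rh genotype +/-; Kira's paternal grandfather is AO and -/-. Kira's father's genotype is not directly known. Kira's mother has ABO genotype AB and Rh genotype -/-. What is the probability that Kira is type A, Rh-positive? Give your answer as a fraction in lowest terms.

Kira's father's ABO genotype from AO × AO: 1/4 AA, 1/2 AO, 1/4 OO.
Crossing each possibility with the mother AB and summing P(type A): 1/4·1/2 + 1/2·1/2 + 1/4·1/2 = 1/2.
Similarly for Rh via the father's Rh distribution: P(Rh+) = 1/4.
Independent loci: 1/2 × 1/4 = 1/8.

1/8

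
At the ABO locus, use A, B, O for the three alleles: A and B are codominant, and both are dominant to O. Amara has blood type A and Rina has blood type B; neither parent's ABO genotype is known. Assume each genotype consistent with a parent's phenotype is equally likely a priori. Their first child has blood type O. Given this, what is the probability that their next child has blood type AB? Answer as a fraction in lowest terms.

1/4

Possible genotypes: Amara ∈ {AA, AO}; Rina ∈ {BB, BO}.
Weight each parental genotype pair by prior × P(type-O child):
  AO × BO: posterior weight 1; P(next child type AB) = 1/4.
Weighted sum = 1/4.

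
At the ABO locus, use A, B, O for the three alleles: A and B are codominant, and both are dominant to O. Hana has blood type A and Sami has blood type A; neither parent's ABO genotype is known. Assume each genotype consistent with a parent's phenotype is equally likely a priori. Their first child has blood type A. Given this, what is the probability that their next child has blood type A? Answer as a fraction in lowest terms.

Possible genotypes: Hana ∈ {AA, AO}; Sami ∈ {AA, AO}.
Weight each parental genotype pair by prior × P(type-A child):
  AA × AA: posterior weight 4/15; P(next child type A) = 1.
  AA × AO: posterior weight 4/15; P(next child type A) = 1.
  AO × AA: posterior weight 4/15; P(next child type A) = 1.
  AO × AO: posterior weight 1/5; P(next child type A) = 3/4.
Weighted sum = 19/20.

19/20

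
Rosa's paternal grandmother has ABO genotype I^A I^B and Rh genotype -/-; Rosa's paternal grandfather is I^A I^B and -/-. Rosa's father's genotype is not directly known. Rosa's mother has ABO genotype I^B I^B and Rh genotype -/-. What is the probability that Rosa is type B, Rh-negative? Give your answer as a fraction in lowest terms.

1/2

Rosa's father's ABO genotype from I^A I^B × I^A I^B: 1/4 I^A I^A, 1/2 I^A I^B, 1/4 I^B I^B.
Crossing each possibility with the mother I^B I^B and summing P(type B): 1/4·0 + 1/2·1/2 + 1/4·1 = 1/2.
Similarly for Rh via the father's Rh distribution: P(Rh-) = 1.
Independent loci: 1/2 × 1 = 1/2.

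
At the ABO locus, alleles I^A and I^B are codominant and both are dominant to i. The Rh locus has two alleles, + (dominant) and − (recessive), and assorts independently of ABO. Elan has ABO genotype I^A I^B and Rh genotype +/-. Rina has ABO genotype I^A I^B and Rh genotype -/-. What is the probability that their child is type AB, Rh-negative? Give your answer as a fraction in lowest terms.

ABO cross I^A I^B × I^A I^B → offspring phenotypes: 1/4 A, 1/4 B, 1/2 AB.
Rh cross +/- × -/- → 1/2 Rh+, 1/2 Rh-.
Independent loci: P(type AB, Rh-negative) = 1/2 × 1/2 = 1/4.

1/4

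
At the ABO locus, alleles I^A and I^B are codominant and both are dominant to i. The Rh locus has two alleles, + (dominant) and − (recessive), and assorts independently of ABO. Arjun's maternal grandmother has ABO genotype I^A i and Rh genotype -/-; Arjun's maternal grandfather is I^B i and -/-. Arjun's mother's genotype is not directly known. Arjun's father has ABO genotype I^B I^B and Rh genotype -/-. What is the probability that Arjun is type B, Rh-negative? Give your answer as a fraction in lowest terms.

Arjun's mother's ABO genotype from I^A i × I^B i: 1/4 I^A I^B, 1/4 I^A i, 1/4 I^B i, 1/4 i i.
Crossing each possibility with the father I^B I^B and summing P(type B): 1/4·1/2 + 1/4·1/2 + 1/4·1 + 1/4·1 = 3/4.
Similarly for Rh via the mother's Rh distribution: P(Rh-) = 1.
Independent loci: 3/4 × 1 = 3/4.

3/4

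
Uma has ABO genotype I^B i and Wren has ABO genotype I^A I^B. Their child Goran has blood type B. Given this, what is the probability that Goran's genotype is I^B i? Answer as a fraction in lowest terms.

Cross I^B i × I^A I^B → 1/4 I^A I^B, 1/4 I^A i, 1/4 I^B I^B, 1/4 I^B i.
Type-B genotypes among offspring: I^B I^B (1/4), I^B i (1/4); total 1/2.
P(I^B i | type B) = (1/4) / (1/2) = 1/2.

1/2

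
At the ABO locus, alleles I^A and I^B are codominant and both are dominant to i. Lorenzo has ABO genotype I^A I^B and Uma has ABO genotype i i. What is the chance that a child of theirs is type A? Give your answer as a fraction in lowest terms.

1/2

ABO cross I^A I^B × i i → offspring phenotypes: 1/2 A, 1/2 B.
So P(type A) = 1/2.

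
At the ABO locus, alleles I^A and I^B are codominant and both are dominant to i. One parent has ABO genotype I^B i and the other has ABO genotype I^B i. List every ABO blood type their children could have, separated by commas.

O, B

Gametes from I^B i × I^B i give offspring ABO genotypes I^B I^B, I^B i, i i, i.e. phenotypes O, B.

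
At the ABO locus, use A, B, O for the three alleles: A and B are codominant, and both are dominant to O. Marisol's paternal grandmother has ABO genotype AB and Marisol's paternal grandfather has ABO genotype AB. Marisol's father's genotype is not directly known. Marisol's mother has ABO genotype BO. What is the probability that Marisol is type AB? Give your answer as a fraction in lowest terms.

1/4

Marisol's father's ABO genotype from AB × AB: 1/4 AA, 1/2 AB, 1/4 BB.
Crossing each possibility with the mother BO and summing P(type AB): 1/4·1/2 + 1/2·1/4 + 1/4·0 = 1/4.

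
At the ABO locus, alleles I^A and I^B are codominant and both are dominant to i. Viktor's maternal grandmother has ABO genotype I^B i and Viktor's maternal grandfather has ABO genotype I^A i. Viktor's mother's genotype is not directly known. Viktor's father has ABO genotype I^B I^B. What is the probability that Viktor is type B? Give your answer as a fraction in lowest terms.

Viktor's mother's ABO genotype from I^B i × I^A i: 1/4 I^A I^B, 1/4 I^A i, 1/4 I^B i, 1/4 i i.
Crossing each possibility with the father I^B I^B and summing P(type B): 1/4·1/2 + 1/4·1/2 + 1/4·1 + 1/4·1 = 3/4.

3/4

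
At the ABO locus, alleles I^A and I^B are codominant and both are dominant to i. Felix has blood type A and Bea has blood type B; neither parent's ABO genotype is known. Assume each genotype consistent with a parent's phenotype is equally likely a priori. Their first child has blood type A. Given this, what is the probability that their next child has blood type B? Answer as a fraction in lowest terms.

1/12

Possible genotypes: Felix ∈ {I^A I^A, I^A i}; Bea ∈ {I^B I^B, I^B i}.
Weight each parental genotype pair by prior × P(type-A child):
  I^A I^A × I^B i: posterior weight 2/3; P(next child type B) = 0.
  I^A i × I^B i: posterior weight 1/3; P(next child type B) = 1/4.
Weighted sum = 1/12.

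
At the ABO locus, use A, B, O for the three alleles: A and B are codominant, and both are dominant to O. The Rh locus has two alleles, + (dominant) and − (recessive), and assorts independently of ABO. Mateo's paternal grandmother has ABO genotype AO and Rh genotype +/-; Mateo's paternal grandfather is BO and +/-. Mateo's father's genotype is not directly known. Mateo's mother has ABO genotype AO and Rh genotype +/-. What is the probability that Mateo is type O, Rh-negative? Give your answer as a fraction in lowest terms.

1/16

Mateo's father's ABO genotype from AO × BO: 1/4 AB, 1/4 AO, 1/4 BO, 1/4 OO.
Crossing each possibility with the mother AO and summing P(type O): 1/4·0 + 1/4·1/4 + 1/4·1/4 + 1/4·1/2 = 1/4.
Similarly for Rh via the father's Rh distribution: P(Rh-) = 1/4.
Independent loci: 1/4 × 1/4 = 1/16.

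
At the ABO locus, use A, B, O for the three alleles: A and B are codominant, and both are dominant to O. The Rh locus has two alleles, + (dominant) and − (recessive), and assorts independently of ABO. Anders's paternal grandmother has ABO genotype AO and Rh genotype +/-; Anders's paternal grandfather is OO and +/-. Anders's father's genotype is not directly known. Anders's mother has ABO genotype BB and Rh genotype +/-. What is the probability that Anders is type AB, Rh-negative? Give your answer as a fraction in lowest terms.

1/16

Anders's father's ABO genotype from AO × OO: 1/2 AO, 1/2 OO.
Crossing each possibility with the mother BB and summing P(type AB): 1/2·1/2 + 1/2·0 = 1/4.
Similarly for Rh via the father's Rh distribution: P(Rh-) = 1/4.
Independent loci: 1/4 × 1/4 = 1/16.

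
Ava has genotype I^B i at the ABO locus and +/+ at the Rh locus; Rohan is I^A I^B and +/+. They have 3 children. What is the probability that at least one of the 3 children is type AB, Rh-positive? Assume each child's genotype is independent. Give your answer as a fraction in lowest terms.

37/64

ABO cross I^B i × I^A I^B → 1/4 A, 1/2 B, 1/4 AB.
Rh cross +/+ × +/+ → 1 Rh+; so P(type AB, Rh-positive) = 1/4 × 1 = 1/4 per child.
P(none) = (3/4)^3 = 27/64; P(at least one) = 1 − 27/64 = 37/64.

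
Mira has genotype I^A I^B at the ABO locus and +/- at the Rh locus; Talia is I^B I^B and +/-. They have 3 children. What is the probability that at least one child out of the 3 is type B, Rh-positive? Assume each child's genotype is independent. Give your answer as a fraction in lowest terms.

ABO cross I^A I^B × I^B I^B → 1/2 B, 1/2 AB.
Rh cross +/- × +/- → 3/4 Rh+, 1/4 Rh-; so P(type B, Rh-positive) = 1/2 × 3/4 = 3/8 per child.
P(none) = (5/8)^3 = 125/512; P(at least one) = 1 − 125/512 = 387/512.

387/512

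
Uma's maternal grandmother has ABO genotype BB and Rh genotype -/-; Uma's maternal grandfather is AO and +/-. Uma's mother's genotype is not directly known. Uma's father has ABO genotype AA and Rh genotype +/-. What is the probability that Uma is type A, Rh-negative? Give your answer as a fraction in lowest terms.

Uma's mother's ABO genotype from BB × AO: 1/2 AB, 1/2 BO.
Crossing each possibility with the father AA and summing P(type A): 1/2·1/2 + 1/2·1/2 = 1/2.
Similarly for Rh via the mother's Rh distribution: P(Rh-) = 3/8.
Independent loci: 1/2 × 3/8 = 3/16.

3/16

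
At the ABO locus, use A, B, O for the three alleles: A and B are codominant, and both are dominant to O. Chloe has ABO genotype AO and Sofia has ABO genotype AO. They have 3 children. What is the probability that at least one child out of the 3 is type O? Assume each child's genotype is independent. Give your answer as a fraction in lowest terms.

37/64

ABO cross AO × AO → 1/4 O, 3/4 A.
So P(type O) = 1/4 per child.
P(none) = (3/4)^3 = 27/64; P(at least one) = 1 − 27/64 = 37/64.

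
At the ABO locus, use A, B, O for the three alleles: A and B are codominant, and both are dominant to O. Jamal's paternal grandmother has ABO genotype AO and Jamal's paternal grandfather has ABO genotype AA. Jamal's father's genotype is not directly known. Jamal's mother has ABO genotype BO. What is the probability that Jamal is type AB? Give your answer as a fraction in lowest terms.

Jamal's father's ABO genotype from AO × AA: 1/2 AA, 1/2 AO.
Crossing each possibility with the mother BO and summing P(type AB): 1/2·1/2 + 1/2·1/4 = 3/8.

3/8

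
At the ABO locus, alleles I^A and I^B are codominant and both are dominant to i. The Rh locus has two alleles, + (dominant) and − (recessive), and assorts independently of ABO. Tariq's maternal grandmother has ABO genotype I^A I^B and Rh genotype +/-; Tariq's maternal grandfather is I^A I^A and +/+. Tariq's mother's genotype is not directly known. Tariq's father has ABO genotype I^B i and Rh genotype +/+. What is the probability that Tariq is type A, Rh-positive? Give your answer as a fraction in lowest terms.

Tariq's mother's ABO genotype from I^A I^B × I^A I^A: 1/2 I^A I^A, 1/2 I^A I^B.
Crossing each possibility with the father I^B i and summing P(type A): 1/2·1/2 + 1/2·1/4 = 3/8.
Similarly for Rh via the mother's Rh distribution: P(Rh+) = 1.
Independent loci: 3/8 × 1 = 3/8.

3/8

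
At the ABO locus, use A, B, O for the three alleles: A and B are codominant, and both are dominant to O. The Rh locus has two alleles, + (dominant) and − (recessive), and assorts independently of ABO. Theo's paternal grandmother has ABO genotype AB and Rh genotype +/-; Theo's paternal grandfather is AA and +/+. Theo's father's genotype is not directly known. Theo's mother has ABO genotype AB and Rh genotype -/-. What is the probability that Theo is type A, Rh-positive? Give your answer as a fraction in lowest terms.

9/32

Theo's father's ABO genotype from AB × AA: 1/2 AA, 1/2 AB.
Crossing each possibility with the mother AB and summing P(type A): 1/2·1/2 + 1/2·1/4 = 3/8.
Similarly for Rh via the father's Rh distribution: P(Rh+) = 3/4.
Independent loci: 3/8 × 3/4 = 9/32.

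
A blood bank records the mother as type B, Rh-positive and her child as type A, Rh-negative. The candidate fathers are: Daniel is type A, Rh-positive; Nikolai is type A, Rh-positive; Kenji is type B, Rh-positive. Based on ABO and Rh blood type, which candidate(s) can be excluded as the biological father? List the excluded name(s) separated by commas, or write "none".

Kenji

A candidate is excluded only if no genotype consistent with his phenotype could produce a type A, Rh-negative child with a type B, Rh-positive mother.
Kenji (type B, Rh+): no genotype consistent with that phenotype can produce a type-A Rh- child with a type-B mother.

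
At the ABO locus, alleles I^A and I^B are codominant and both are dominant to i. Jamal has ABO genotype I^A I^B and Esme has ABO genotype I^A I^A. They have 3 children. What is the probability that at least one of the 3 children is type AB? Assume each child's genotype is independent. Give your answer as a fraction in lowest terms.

ABO cross I^A I^B × I^A I^A → 1/2 A, 1/2 AB.
So P(type AB) = 1/2 per child.
P(none) = (1/2)^3 = 1/8; P(at least one) = 1 − 1/8 = 7/8.

7/8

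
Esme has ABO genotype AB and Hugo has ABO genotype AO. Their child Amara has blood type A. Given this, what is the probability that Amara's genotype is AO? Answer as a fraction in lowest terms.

1/2

Cross AB × AO → 1/4 AA, 1/4 AB, 1/4 AO, 1/4 BO.
Type-A genotypes among offspring: AA (1/4), AO (1/4); total 1/2.
P(AO | type A) = (1/4) / (1/2) = 1/2.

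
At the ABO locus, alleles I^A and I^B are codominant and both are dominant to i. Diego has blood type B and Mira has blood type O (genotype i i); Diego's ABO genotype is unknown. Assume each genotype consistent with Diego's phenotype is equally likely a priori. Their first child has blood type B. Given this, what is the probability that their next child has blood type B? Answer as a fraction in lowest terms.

Possible genotypes: Diego ∈ {I^B I^B, I^B i}; Mira ∈ {i i}.
Weight each parental genotype pair by prior × P(type-B child):
  I^B I^B × i i: posterior weight 2/3; P(next child type B) = 1.
  I^B i × i i: posterior weight 1/3; P(next child type B) = 1/2.
Weighted sum = 5/6.

5/6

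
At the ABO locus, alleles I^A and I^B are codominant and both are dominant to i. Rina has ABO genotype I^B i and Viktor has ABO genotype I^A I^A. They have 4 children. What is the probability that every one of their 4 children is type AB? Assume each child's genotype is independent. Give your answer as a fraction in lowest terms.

ABO cross I^B i × I^A I^A → 1/2 A, 1/2 AB.
So P(type AB) = 1/2 per child.
All 4 independent: (1/2)^4 = 1/16.

1/16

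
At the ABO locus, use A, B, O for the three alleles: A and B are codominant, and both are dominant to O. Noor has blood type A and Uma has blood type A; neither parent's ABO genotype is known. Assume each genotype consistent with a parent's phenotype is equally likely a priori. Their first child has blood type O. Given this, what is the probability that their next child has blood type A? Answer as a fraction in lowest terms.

3/4

Possible genotypes: Noor ∈ {AA, AO}; Uma ∈ {AA, AO}.
Weight each parental genotype pair by prior × P(type-O child):
  AO × AO: posterior weight 1; P(next child type A) = 3/4.
Weighted sum = 3/4.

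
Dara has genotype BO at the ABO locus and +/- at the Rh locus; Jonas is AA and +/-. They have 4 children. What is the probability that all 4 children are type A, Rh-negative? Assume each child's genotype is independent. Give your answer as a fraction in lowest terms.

ABO cross BO × AA → 1/2 A, 1/2 AB.
Rh cross +/- × +/- → 3/4 Rh+, 1/4 Rh-; so P(type A, Rh-negative) = 1/2 × 1/4 = 1/8 per child.
All 4 independent: (1/8)^4 = 1/4096.

1/4096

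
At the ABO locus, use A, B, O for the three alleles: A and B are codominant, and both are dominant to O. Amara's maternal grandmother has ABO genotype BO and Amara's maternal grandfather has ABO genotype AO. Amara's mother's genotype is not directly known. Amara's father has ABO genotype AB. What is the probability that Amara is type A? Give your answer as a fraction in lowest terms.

3/8

Amara's mother's ABO genotype from BO × AO: 1/4 AB, 1/4 AO, 1/4 BO, 1/4 OO.
Crossing each possibility with the father AB and summing P(type A): 1/4·1/4 + 1/4·1/2 + 1/4·1/4 + 1/4·1/2 = 3/8.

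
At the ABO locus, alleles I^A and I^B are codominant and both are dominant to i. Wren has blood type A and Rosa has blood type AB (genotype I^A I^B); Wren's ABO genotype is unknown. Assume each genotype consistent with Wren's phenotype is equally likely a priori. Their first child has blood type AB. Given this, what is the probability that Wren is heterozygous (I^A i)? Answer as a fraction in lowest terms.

Possible genotypes: Wren ∈ {I^A I^A, I^A i}; Rosa ∈ {I^A I^B}.
Weight each parental genotype pair by prior × P(type-AB child):
  I^A I^A × I^A I^B: posterior weight 2/3.
  I^A i × I^A I^B: posterior weight 1/3.
Sum the posterior weight over pairs where Wren is I^A i: 1/3.

1/3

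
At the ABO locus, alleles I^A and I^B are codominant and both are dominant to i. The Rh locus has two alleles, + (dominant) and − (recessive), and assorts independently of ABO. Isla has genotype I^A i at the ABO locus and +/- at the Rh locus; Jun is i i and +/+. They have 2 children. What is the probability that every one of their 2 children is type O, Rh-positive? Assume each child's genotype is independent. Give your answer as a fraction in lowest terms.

ABO cross I^A i × i i → 1/2 O, 1/2 A.
Rh cross +/- × +/+ → 1 Rh+; so P(type O, Rh-positive) = 1/2 × 1 = 1/2 per child.
All 2 independent: (1/2)^2 = 1/4.

1/4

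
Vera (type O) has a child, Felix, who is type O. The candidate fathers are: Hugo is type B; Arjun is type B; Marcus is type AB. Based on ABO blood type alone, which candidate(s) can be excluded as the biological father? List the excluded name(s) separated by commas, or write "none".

A candidate is excluded only if no genotype consistent with his phenotype could produce a type O child with a type O mother.
Marcus (type AB): no genotype consistent with that phenotype can produce a type-O child with a type-O mother.

Marcus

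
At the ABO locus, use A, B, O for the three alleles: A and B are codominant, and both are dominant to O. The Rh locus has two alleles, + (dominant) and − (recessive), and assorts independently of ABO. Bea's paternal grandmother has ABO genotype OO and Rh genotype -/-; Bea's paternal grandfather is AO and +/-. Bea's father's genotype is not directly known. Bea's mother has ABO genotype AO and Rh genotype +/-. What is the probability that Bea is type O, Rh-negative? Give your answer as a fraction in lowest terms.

9/64

Bea's father's ABO genotype from OO × AO: 1/2 AO, 1/2 OO.
Crossing each possibility with the mother AO and summing P(type O): 1/2·1/4 + 1/2·1/2 = 3/8.
Similarly for Rh via the father's Rh distribution: P(Rh-) = 3/8.
Independent loci: 3/8 × 3/8 = 9/64.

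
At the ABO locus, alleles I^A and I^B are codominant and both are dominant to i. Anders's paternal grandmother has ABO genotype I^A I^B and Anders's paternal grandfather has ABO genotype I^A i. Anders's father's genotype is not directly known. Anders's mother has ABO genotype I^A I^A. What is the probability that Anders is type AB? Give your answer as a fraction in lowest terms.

1/4

Anders's father's ABO genotype from I^A I^B × I^A i: 1/4 I^A I^A, 1/4 I^A I^B, 1/4 I^A i, 1/4 I^B i.
Crossing each possibility with the mother I^A I^A and summing P(type AB): 1/4·0 + 1/4·1/2 + 1/4·0 + 1/4·1/2 = 1/4.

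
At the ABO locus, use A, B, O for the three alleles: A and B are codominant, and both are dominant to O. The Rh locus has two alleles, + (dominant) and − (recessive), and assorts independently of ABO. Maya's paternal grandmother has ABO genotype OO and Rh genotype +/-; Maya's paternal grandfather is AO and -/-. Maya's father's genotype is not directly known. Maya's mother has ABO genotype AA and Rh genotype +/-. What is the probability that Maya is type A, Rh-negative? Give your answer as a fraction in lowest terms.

Maya's father's ABO genotype from OO × AO: 1/2 AO, 1/2 OO.
Crossing each possibility with the mother AA and summing P(type A): 1/2·1 + 1/2·1 = 1.
Similarly for Rh via the father's Rh distribution: P(Rh-) = 3/8.
Independent loci: 1 × 3/8 = 3/8.

3/8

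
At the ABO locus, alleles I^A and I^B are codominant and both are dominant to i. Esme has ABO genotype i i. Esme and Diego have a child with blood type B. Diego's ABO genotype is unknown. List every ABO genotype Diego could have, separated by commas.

For each candidate genotype of Diego, check whether crossing it with i i can produce every observed child phenotype.
  I^A I^A → possible child types {A} ✗
  I^A I^B → possible child types {A, B} ✓
  I^A i → possible child types {O, A} ✗
  I^B I^B → possible child types {B} ✓
  I^B i → possible child types {O, B} ✓
  i i → possible child types {O} ✗

I^A I^B, I^B I^B, I^B i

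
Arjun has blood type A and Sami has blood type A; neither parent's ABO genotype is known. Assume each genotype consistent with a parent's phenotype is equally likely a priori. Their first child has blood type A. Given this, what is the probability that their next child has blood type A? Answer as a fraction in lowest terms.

Possible genotypes: Arjun ∈ {I^A I^A, I^A i}; Sami ∈ {I^A I^A, I^A i}.
Weight each parental genotype pair by prior × P(type-A child):
  I^A I^A × I^A I^A: posterior weight 4/15; P(next child type A) = 1.
  I^A I^A × I^A i: posterior weight 4/15; P(next child type A) = 1.
  I^A i × I^A I^A: posterior weight 4/15; P(next child type A) = 1.
  I^A i × I^A i: posterior weight 1/5; P(next child type A) = 3/4.
Weighted sum = 19/20.

19/20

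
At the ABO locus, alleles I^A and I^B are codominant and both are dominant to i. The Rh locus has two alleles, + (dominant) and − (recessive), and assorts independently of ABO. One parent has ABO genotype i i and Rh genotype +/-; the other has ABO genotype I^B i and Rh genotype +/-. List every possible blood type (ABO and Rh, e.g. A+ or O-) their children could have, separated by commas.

O+, O-, B+, B-

Gametes from i i × I^B i give offspring ABO genotypes I^B i, i i, i.e. phenotypes O, B.
Rh cross +/- × +/- → phenotypes Rh+, Rh-.
Combining independently: O+, O-, B+, B-.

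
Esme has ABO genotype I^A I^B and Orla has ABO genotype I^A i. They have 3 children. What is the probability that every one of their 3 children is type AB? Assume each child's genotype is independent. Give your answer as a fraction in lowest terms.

1/64

ABO cross I^A I^B × I^A i → 1/2 A, 1/4 B, 1/4 AB.
So P(type AB) = 1/4 per child.
All 3 independent: (1/4)^3 = 1/64.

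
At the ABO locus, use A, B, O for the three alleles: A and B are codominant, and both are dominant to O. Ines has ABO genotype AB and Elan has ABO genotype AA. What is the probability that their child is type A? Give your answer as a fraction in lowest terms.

ABO cross AB × AA → offspring phenotypes: 1/2 A, 1/2 AB.
So P(type A) = 1/2.

1/2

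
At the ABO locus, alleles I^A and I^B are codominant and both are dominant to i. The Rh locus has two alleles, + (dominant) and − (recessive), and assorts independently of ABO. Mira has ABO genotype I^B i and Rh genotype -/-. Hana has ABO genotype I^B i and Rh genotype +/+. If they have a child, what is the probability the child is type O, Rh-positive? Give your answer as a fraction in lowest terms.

1/4

ABO cross I^B i × I^B i → offspring phenotypes: 1/4 O, 3/4 B.
Rh cross -/- × +/+ → 1 Rh+.
Independent loci: P(type O, Rh-positive) = 1/4 × 1 = 1/4.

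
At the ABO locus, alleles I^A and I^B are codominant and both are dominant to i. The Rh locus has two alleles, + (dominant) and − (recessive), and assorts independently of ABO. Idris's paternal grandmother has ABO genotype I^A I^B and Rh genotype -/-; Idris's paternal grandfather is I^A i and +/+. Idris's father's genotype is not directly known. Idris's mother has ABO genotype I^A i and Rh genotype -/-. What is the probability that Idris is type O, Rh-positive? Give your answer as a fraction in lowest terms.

Idris's father's ABO genotype from I^A I^B × I^A i: 1/4 I^A I^A, 1/4 I^A I^B, 1/4 I^A i, 1/4 I^B i.
Crossing each possibility with the mother I^A i and summing P(type O): 1/4·0 + 1/4·0 + 1/4·1/4 + 1/4·1/4 = 1/8.
Similarly for Rh via the father's Rh distribution: P(Rh+) = 1/2.
Independent loci: 1/8 × 1/2 = 1/16.

1/16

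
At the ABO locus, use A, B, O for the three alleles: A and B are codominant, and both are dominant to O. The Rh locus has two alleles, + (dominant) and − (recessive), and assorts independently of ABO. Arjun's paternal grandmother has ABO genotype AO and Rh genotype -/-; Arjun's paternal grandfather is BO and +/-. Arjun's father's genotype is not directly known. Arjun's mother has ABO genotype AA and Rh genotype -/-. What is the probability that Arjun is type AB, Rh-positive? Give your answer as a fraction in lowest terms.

Arjun's father's ABO genotype from AO × BO: 1/4 AB, 1/4 AO, 1/4 BO, 1/4 OO.
Crossing each possibility with the mother AA and summing P(type AB): 1/4·1/2 + 1/4·0 + 1/4·1/2 + 1/4·0 = 1/4.
Similarly for Rh via the father's Rh distribution: P(Rh+) = 1/4.
Independent loci: 1/4 × 1/4 = 1/16.

1/16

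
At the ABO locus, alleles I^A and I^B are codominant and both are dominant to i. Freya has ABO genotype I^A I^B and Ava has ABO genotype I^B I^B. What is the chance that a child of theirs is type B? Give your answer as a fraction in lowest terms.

1/2

ABO cross I^A I^B × I^B I^B → offspring phenotypes: 1/2 B, 1/2 AB.
So P(type B) = 1/2.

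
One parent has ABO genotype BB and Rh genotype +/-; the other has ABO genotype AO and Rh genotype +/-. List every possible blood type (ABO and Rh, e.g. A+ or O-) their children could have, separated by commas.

B+, B-, AB+, AB-

Gametes from BB × AO give offspring ABO genotypes AB, BO, i.e. phenotypes B, AB.
Rh cross +/- × +/- → phenotypes Rh+, Rh-.
Combining independently: B+, B-, AB+, AB-.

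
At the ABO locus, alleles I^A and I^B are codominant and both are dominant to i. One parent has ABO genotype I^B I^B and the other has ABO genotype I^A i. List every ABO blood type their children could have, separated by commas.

B, AB

Gametes from I^B I^B × I^A i give offspring ABO genotypes I^A I^B, I^B i, i.e. phenotypes B, AB.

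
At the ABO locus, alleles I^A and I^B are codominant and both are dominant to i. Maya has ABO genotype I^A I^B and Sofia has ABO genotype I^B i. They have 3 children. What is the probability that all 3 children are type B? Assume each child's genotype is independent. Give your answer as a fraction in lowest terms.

ABO cross I^A I^B × I^B i → 1/4 A, 1/2 B, 1/4 AB.
So P(type B) = 1/2 per child.
All 3 independent: (1/2)^3 = 1/8.

1/8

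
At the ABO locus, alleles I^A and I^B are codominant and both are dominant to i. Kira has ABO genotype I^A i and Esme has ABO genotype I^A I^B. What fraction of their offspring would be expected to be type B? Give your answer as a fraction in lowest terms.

1/4

ABO cross I^A i × I^A I^B → offspring phenotypes: 1/2 A, 1/4 B, 1/4 AB.
So P(type B) = 1/4.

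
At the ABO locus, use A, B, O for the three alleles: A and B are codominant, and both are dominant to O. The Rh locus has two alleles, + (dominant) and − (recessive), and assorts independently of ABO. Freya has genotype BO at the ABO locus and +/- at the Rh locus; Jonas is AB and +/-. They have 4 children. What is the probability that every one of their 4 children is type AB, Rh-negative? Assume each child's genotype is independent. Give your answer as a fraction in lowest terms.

ABO cross BO × AB → 1/4 A, 1/2 B, 1/4 AB.
Rh cross +/- × +/- → 3/4 Rh+, 1/4 Rh-; so P(type AB, Rh-negative) = 1/4 × 1/4 = 1/16 per child.
All 4 independent: (1/16)^4 = 1/65536.

1/65536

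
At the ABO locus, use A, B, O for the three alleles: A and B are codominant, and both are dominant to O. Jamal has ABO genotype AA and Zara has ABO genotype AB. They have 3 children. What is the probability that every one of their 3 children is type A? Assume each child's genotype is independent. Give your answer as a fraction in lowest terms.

1/8

ABO cross AA × AB → 1/2 A, 1/2 AB.
So P(type A) = 1/2 per child.
All 3 independent: (1/2)^3 = 1/8.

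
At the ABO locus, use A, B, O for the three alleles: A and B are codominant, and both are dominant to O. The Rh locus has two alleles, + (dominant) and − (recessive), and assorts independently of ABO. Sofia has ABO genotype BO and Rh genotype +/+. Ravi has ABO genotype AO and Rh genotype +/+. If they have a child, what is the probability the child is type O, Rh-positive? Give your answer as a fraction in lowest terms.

1/4

ABO cross BO × AO → offspring phenotypes: 1/4 O, 1/4 A, 1/4 B, 1/4 AB.
Rh cross +/+ × +/+ → 1 Rh+.
Independent loci: P(type O, Rh-positive) = 1/4 × 1 = 1/4.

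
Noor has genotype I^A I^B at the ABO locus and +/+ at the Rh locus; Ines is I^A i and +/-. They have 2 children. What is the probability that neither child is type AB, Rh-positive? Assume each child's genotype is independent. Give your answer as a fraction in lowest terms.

9/16

ABO cross I^A I^B × I^A i → 1/2 A, 1/4 B, 1/4 AB.
Rh cross +/+ × +/- → 1 Rh+; so P(type AB, Rh-positive) = 1/4 × 1 = 1/4 per child.
P(not type AB, Rh-positive) = 3/4 for one child; (3/4)^2 = 9/16.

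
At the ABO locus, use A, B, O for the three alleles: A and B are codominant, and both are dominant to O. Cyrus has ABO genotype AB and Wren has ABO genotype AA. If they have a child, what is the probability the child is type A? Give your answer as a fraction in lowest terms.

1/2

ABO cross AB × AA → offspring phenotypes: 1/2 A, 1/2 AB.
So P(type A) = 1/2.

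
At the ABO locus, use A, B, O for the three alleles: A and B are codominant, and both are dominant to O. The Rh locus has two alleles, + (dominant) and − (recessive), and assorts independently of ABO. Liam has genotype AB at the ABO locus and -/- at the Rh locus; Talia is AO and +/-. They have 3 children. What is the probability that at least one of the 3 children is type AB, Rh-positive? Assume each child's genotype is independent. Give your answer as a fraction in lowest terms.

169/512

ABO cross AB × AO → 1/2 A, 1/4 B, 1/4 AB.
Rh cross -/- × +/- → 1/2 Rh+, 1/2 Rh-; so P(type AB, Rh-positive) = 1/4 × 1/2 = 1/8 per child.
P(none) = (7/8)^3 = 343/512; P(at least one) = 1 − 343/512 = 169/512.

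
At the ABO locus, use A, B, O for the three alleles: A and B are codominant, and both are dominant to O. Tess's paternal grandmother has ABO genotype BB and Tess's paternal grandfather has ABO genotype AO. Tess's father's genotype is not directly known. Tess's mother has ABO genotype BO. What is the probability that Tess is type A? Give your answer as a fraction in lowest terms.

1/8

Tess's father's ABO genotype from BB × AO: 1/2 AB, 1/2 BO.
Crossing each possibility with the mother BO and summing P(type A): 1/2·1/4 + 1/2·0 = 1/8.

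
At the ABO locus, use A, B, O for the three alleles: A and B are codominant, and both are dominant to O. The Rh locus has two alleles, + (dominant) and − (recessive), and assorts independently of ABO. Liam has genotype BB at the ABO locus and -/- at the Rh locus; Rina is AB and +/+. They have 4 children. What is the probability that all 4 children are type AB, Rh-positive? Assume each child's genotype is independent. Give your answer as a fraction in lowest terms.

ABO cross BB × AB → 1/2 B, 1/2 AB.
Rh cross -/- × +/+ → 1 Rh+; so P(type AB, Rh-positive) = 1/2 × 1 = 1/2 per child.
All 4 independent: (1/2)^4 = 1/16.

1/16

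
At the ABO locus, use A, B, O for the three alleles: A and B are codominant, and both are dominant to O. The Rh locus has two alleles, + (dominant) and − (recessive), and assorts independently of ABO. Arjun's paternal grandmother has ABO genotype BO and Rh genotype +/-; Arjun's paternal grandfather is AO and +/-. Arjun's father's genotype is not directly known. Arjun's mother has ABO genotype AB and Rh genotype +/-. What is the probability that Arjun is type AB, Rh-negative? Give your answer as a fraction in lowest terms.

1/16

Arjun's father's ABO genotype from BO × AO: 1/4 AB, 1/4 AO, 1/4 BO, 1/4 OO.
Crossing each possibility with the mother AB and summing P(type AB): 1/4·1/2 + 1/4·1/4 + 1/4·1/4 + 1/4·0 = 1/4.
Similarly for Rh via the father's Rh distribution: P(Rh-) = 1/4.
Independent loci: 1/4 × 1/4 = 1/16.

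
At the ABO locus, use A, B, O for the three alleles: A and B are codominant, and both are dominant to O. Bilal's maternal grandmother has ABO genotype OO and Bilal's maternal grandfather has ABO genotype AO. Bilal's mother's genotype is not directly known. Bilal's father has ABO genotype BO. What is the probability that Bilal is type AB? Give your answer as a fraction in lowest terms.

1/8

Bilal's mother's ABO genotype from OO × AO: 1/2 AO, 1/2 OO.
Crossing each possibility with the father BO and summing P(type AB): 1/2·1/4 + 1/2·0 = 1/8.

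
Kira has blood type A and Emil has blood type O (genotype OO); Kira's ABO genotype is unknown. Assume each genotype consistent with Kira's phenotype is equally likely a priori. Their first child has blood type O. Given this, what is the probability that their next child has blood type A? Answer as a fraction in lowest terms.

1/2

Possible genotypes: Kira ∈ {AA, AO}; Emil ∈ {OO}.
Weight each parental genotype pair by prior × P(type-O child):
  AO × OO: posterior weight 1; P(next child type A) = 1/2.
Weighted sum = 1/2.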